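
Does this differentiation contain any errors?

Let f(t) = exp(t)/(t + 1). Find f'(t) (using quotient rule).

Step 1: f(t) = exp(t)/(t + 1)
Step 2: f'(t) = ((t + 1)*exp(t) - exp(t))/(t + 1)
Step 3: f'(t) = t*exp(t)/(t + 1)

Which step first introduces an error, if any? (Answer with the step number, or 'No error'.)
Step 2

Step 2 is incorrect due to a wrong exponent.
The step shows: ((t + 1)*exp(t) - exp(t))/(t + 1)
The correct value should be: ((t + 1)*exp(t) - exp(t))/(t + 1)**2

Explanation: The exponent -2 on t + 1 was incorrectly written as -1: the term ((t + 1)*exp(t) - exp(t))/(t + 1)**2 was incorrectly written as ((t + 1)*exp(t) - exp(t))/(t + 1)
The later steps are derived from this incorrect expression, so the error originates in Step 2.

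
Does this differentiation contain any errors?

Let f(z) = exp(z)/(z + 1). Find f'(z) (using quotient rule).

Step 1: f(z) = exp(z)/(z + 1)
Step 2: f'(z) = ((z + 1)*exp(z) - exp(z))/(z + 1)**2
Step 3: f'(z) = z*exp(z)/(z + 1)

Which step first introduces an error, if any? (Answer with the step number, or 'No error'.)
Step 3

Step 3 is incorrect due to a wrong exponent.
The step shows: z*exp(z)/(z + 1)
The correct value should be: z*exp(z)/(z + 1)**2

Explanation: The exponent -2 on z + 1 was incorrectly written as -1: the term z*exp(z)/(z + 1)**2 was incorrectly written as z*exp(z)/(z + 1)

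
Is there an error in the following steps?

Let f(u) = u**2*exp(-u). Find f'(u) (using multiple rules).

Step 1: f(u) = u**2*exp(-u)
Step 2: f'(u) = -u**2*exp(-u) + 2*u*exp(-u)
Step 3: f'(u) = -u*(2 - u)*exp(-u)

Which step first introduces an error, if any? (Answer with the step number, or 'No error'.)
Step 3

Step 3 is incorrect due to a sign flip.
The step shows: -u*(2 - u)*exp(-u)
The correct value should be: u*(2 - u)*exp(-u)

Explanation: The sign of the whole expression was flipped: the term u*(2 - u)*exp(-u) was incorrectly written as -u*(2 - u)*exp(-u)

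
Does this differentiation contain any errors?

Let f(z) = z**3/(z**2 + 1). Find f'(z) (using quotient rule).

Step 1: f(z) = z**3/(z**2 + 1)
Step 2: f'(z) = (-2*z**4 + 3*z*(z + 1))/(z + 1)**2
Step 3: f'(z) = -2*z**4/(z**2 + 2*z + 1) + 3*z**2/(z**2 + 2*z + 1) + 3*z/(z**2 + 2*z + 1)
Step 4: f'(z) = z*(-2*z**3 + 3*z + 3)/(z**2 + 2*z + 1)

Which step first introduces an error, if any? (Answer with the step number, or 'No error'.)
Step 2

Step 2 is incorrect due to a wrong exponent.
The step shows: (-2*z**4 + 3*z*(z + 1))/(z + 1)**2
The correct value should be: (-2*z**4 + 3*z**2*(z**2 + 1))/(z**2 + 1)**2

Explanation: The exponent 2 on z was incorrectly written as 1: the term (-2*z**4 + 3*z**2*(z**2 + 1))/(z**2 + 1)**2 was incorrectly written as (-2*z**4 + 3*z*(z + 1))/(z + 1)**2
The later steps are derived from this incorrect expression, so the error originates in Step 2.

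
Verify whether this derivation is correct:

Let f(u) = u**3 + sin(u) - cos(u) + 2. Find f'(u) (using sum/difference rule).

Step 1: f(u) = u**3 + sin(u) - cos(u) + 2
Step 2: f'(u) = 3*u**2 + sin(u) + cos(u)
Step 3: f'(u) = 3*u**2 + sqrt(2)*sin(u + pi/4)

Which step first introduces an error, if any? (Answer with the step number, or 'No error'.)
No error

All steps in this derivation are correct.
The final answer f'(u) = 3*u**2 + sqrt(2)*sin(u + pi/4) is valid.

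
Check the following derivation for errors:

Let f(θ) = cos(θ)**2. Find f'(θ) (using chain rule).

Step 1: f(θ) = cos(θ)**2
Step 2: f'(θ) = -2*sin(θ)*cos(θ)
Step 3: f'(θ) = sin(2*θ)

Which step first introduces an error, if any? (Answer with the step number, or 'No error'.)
Step 3

Step 3 is incorrect due to a sign flip.
The step shows: sin(2*θ)
The correct value should be: -sin(2*θ)

Explanation: The sign of the whole expression was flipped: the term -sin(2*θ) was incorrectly written as sin(2*θ)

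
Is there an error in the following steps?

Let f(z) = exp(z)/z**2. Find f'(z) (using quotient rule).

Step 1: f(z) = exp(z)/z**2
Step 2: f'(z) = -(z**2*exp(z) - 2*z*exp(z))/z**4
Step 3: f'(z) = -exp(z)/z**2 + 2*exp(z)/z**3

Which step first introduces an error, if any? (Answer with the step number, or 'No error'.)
Step 2

Step 2 is incorrect due to a sign flip.
The step shows: -(z**2*exp(z) - 2*z*exp(z))/z**4
The correct value should be: (z**2*exp(z) - 2*z*exp(z))/z**4

Explanation: The sign of the whole expression was flipped: the term (z**2*exp(z) - 2*z*exp(z))/z**4 was incorrectly written as -(z**2*exp(z) - 2*z*exp(z))/z**4
The later steps are derived from this incorrect expression, so the error originates in Step 2.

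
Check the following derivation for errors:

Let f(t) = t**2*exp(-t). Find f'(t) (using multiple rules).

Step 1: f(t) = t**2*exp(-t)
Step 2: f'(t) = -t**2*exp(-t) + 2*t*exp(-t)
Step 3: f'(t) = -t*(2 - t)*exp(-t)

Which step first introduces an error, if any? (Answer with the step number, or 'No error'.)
Step 3

Step 3 is incorrect due to a sign flip.
The step shows: -t*(2 - t)*exp(-t)
The correct value should be: t*(2 - t)*exp(-t)

Explanation: The sign of the whole expression was flipped: the term t*(2 - t)*exp(-t) was incorrectly written as -t*(2 - t)*exp(-t)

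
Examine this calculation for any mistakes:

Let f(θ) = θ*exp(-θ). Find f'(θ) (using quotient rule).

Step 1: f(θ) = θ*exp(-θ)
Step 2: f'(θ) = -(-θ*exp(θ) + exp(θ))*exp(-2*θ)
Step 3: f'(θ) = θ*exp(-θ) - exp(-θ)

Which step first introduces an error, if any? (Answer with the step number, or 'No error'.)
Step 2

Step 2 is incorrect due to a sign flip.
The step shows: -(-θ*exp(θ) + exp(θ))*exp(-2*θ)
The correct value should be: (-θ*exp(θ) + exp(θ))*exp(-2*θ)

Explanation: The sign of the whole expression was flipped: the term (-θ*exp(θ) + exp(θ))*exp(-2*θ) was incorrectly written as -(-θ*exp(θ) + exp(θ))*exp(-2*θ)
The later steps are derived from this incorrect expression, so the error originates in Step 2.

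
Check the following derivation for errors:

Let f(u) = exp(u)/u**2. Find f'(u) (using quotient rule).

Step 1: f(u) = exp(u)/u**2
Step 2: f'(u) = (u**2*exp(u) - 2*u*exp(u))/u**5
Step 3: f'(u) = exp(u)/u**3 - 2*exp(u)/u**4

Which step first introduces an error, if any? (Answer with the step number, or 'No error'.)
Step 2

Step 2 is incorrect due to a wrong exponent.
The step shows: (u**2*exp(u) - 2*u*exp(u))/u**5
The correct value should be: (u**2*exp(u) - 2*u*exp(u))/u**4

Explanation: The exponent -4 on u was incorrectly written as -5: the term (u**2*exp(u) - 2*u*exp(u))/u**4 was incorrectly written as (u**2*exp(u) - 2*u*exp(u))/u**5
The later steps are derived from this incorrect expression, so the error originates in Step 2.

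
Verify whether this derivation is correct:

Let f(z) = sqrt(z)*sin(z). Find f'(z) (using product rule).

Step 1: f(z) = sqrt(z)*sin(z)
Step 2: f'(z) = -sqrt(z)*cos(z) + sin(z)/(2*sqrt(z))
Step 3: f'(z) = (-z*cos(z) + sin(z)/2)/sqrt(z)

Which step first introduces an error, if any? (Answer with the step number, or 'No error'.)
Step 2

Step 2 is incorrect due to a sign flip.
The step shows: -sqrt(z)*cos(z) + sin(z)/(2*sqrt(z))
The correct value should be: sqrt(z)*cos(z) + sin(z)/(2*sqrt(z))

Explanation: The sign of one term was flipped: the term sqrt(z)*cos(z) was incorrectly written as -sqrt(z)*cos(z)
The later steps are derived from this incorrect expression, so the error originates in Step 2.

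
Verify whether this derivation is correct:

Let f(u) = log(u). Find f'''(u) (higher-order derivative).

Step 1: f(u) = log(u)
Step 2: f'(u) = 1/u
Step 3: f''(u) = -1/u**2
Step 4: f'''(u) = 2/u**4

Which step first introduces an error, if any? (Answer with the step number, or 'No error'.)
Step 4

Step 4 is incorrect due to a wrong exponent.
The step shows: 2/u**4
The correct value should be: 2/u**3

Explanation: The exponent -3 on u was incorrectly written as -4: the term 2/u**3 was incorrectly written as 2/u**4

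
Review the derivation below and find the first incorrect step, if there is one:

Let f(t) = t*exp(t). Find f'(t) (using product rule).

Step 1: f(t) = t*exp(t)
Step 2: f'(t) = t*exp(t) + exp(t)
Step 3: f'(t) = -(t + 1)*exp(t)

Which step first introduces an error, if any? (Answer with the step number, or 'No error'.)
Step 3

Step 3 is incorrect due to a sign flip.
The step shows: -(t + 1)*exp(t)
The correct value should be: (t + 1)*exp(t)

Explanation: The sign of the whole expression was flipped: the term (t + 1)*exp(t) was incorrectly written as -(t + 1)*exp(t)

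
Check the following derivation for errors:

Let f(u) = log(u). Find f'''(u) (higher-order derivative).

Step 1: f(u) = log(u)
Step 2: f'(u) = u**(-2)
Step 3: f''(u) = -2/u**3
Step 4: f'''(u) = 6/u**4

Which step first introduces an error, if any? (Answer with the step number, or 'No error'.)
Step 2

Step 2 is incorrect due to a wrong exponent.
The step shows: u**(-2)
The correct value should be: 1/u

Explanation: The exponent -1 on u was incorrectly written as -2: the term 1/u was incorrectly written as u**(-2)
The later steps are derived from this incorrect expression, so the error originates in Step 2.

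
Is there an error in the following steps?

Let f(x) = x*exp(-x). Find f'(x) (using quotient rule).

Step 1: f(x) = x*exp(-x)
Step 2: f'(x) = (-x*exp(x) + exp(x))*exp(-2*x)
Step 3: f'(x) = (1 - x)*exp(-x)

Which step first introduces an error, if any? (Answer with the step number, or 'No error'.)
No error

All steps in this derivation are correct.
The final answer f'(x) = (1 - x)*exp(-x) is valid.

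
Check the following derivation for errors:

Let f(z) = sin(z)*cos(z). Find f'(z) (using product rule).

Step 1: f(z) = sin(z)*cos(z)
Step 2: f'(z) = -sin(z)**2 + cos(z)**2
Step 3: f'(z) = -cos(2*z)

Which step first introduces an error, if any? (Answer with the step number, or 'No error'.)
Step 3

Step 3 is incorrect due to a sign flip.
The step shows: -cos(2*z)
The correct value should be: cos(2*z)

Explanation: The sign of the whole expression was flipped: the term cos(2*z) was incorrectly written as -cos(2*z)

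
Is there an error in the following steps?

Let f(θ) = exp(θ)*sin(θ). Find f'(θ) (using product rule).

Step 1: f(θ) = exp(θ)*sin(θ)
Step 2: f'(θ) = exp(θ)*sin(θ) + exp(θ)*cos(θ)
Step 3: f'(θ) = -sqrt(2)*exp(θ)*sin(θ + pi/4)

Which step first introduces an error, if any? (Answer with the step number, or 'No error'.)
Step 3

Step 3 is incorrect due to a sign flip.
The step shows: -sqrt(2)*exp(θ)*sin(θ + pi/4)
The correct value should be: sqrt(2)*exp(θ)*sin(θ + pi/4)

Explanation: The sign of the whole expression was flipped: the term sqrt(2)*exp(θ)*sin(θ + pi/4) was incorrectly written as -sqrt(2)*exp(θ)*sin(θ + pi/4)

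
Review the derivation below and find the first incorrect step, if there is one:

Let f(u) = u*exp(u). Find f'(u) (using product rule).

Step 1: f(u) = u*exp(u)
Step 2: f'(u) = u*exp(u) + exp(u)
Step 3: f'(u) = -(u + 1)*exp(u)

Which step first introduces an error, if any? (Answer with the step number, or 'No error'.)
Step 3

Step 3 is incorrect due to a sign flip.
The step shows: -(u + 1)*exp(u)
The correct value should be: (u + 1)*exp(u)

Explanation: The sign of the whole expression was flipped: the term (u + 1)*exp(u) was incorrectly written as -(u + 1)*exp(u)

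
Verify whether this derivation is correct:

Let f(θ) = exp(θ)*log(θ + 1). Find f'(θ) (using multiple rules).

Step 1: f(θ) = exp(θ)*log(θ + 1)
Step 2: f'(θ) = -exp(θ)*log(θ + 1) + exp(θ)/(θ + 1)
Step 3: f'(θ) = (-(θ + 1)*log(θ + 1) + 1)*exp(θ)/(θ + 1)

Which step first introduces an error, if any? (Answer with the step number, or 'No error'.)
Step 2

Step 2 is incorrect due to a sign flip.
The step shows: -exp(θ)*log(θ + 1) + exp(θ)/(θ + 1)
The correct value should be: exp(θ)*log(θ + 1) + exp(θ)/(θ + 1)

Explanation: The sign of one term was flipped: the term exp(θ)*log(θ + 1) was incorrectly written as -exp(θ)*log(θ + 1)
The later steps are derived from this incorrect expression, so the error originates in Step 2.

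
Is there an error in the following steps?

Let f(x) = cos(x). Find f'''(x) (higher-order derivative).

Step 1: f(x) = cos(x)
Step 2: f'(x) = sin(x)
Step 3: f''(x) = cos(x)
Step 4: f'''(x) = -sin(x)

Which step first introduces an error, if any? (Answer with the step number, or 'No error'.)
Step 2

Step 2 is incorrect due to a sign flip.
The step shows: sin(x)
The correct value should be: -sin(x)

Explanation: The sign of the whole expression was flipped: the term -sin(x) was incorrectly written as sin(x)
The later steps are derived from this incorrect expression, so the error originates in Step 2.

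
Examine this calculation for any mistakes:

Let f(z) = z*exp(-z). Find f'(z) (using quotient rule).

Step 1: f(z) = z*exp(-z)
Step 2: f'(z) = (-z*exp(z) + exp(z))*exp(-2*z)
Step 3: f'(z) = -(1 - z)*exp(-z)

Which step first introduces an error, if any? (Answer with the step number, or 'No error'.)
Step 3

Step 3 is incorrect due to a sign flip.
The step shows: -(1 - z)*exp(-z)
The correct value should be: (1 - z)*exp(-z)

Explanation: The sign of the whole expression was flipped: the term (1 - z)*exp(-z) was incorrectly written as -(1 - z)*exp(-z)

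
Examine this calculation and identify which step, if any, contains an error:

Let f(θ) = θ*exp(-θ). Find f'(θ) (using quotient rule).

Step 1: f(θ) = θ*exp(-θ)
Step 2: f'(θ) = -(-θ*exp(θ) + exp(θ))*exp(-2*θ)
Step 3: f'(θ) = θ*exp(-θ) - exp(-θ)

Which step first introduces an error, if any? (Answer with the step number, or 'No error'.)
Step 2

Step 2 is incorrect due to a sign flip.
The step shows: -(-θ*exp(θ) + exp(θ))*exp(-2*θ)
The correct value should be: (-θ*exp(θ) + exp(θ))*exp(-2*θ)

Explanation: The sign of the whole expression was flipped: the term (-θ*exp(θ) + exp(θ))*exp(-2*θ) was incorrectly written as -(-θ*exp(θ) + exp(θ))*exp(-2*θ)
The later steps are derived from this incorrect expression, so the error originates in Step 2.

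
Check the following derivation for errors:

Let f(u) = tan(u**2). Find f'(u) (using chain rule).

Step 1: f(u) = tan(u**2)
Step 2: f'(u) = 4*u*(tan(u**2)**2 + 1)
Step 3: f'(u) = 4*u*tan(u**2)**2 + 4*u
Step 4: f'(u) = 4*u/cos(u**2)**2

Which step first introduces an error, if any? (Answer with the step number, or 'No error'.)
Step 2

Step 2 is incorrect due to a wrong coefficient.
The step shows: 4*u*(tan(u**2)**2 + 1)
The correct value should be: 2*u*(tan(u**2)**2 + 1)

Explanation: The coefficient 2 was incorrectly written as 4: the term 2*u*(tan(u**2)**2 + 1) was incorrectly written as 4*u*(tan(u**2)**2 + 1)
The later steps are derived from this incorrect expression, so the error originates in Step 2.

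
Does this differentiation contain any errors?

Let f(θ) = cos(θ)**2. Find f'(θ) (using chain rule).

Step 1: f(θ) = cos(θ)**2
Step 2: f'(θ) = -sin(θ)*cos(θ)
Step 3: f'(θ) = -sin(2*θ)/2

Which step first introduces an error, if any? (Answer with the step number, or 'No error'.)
Step 2

Step 2 is incorrect due to a wrong coefficient.
The step shows: -sin(θ)*cos(θ)
The correct value should be: -2*sin(θ)*cos(θ)

Explanation: The coefficient -2 was incorrectly written as -1: the term -2*sin(θ)*cos(θ) was incorrectly written as -sin(θ)*cos(θ)
The later steps are derived from this incorrect expression, so the error originates in Step 2.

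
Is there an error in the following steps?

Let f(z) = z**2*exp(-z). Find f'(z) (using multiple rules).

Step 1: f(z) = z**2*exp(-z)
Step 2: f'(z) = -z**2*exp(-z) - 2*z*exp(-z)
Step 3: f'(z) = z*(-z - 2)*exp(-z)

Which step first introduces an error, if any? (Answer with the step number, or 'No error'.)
Step 2

Step 2 is incorrect due to a sign flip.
The step shows: -z**2*exp(-z) - 2*z*exp(-z)
The correct value should be: -z**2*exp(-z) + 2*z*exp(-z)

Explanation: The sign of one term was flipped: the term 2*z*exp(-z) was incorrectly written as -2*z*exp(-z)
The later steps are derived from this incorrect expression, so the error originates in Step 2.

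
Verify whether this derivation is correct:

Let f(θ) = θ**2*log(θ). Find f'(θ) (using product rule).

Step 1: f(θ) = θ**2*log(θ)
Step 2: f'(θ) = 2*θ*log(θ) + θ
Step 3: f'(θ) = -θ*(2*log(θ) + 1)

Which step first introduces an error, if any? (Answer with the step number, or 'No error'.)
Step 3

Step 3 is incorrect due to a sign flip.
The step shows: -θ*(2*log(θ) + 1)
The correct value should be: θ*(2*log(θ) + 1)

Explanation: The sign of the whole expression was flipped: the term θ*(2*log(θ) + 1) was incorrectly written as -θ*(2*log(θ) + 1)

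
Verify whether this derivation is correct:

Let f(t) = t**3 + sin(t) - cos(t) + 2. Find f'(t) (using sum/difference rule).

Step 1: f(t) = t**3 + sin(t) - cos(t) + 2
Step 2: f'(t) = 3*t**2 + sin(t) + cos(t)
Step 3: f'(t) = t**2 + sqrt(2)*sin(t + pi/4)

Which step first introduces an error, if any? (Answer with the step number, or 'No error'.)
Step 3

Step 3 is incorrect due to a wrong coefficient.
The step shows: t**2 + sqrt(2)*sin(t + pi/4)
The correct value should be: 3*t**2 + sqrt(2)*sin(t + pi/4)

Explanation: The coefficient 3 was incorrectly written as 1: the term 3*t**2 was incorrectly written as t**2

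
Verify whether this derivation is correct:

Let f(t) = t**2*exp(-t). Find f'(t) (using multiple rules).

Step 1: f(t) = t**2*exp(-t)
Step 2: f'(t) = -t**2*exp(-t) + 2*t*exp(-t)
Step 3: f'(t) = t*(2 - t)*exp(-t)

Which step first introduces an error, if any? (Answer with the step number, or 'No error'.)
No error

All steps in this derivation are correct.
The final answer f'(t) = t*(2 - t)*exp(-t) is valid.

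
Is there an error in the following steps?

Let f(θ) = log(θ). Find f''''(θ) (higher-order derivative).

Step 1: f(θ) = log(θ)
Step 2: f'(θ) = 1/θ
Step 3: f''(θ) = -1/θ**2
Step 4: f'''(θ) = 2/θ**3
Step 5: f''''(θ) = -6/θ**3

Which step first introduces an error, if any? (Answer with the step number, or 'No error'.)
Step 5

Step 5 is incorrect due to a wrong exponent.
The step shows: -6/θ**3
The correct value should be: -6/θ**4

Explanation: The exponent -4 on θ was incorrectly written as -3: the term -6/θ**4 was incorrectly written as -6/θ**3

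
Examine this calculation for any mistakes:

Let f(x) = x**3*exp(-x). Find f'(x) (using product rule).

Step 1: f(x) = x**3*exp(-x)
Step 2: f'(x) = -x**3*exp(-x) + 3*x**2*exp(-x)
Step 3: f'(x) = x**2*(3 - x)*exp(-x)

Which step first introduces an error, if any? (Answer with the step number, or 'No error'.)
No error

All steps in this derivation are correct.
The final answer f'(x) = x**2*(3 - x)*exp(-x) is valid.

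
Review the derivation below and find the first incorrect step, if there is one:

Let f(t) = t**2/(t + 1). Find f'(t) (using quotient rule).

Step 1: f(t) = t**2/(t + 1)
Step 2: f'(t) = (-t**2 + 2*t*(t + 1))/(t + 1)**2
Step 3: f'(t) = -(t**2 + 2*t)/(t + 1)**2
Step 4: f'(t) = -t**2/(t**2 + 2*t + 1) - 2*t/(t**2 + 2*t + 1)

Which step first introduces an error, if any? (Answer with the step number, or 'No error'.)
Step 3

Step 3 is incorrect due to a sign flip.
The step shows: -(t**2 + 2*t)/(t + 1)**2
The correct value should be: (t**2 + 2*t)/(t + 1)**2

Explanation: The sign of the whole expression was flipped: the term (t**2 + 2*t)/(t + 1)**2 was incorrectly written as -(t**2 + 2*t)/(t + 1)**2
The later steps are derived from this incorrect expression, so the error originates in Step 3.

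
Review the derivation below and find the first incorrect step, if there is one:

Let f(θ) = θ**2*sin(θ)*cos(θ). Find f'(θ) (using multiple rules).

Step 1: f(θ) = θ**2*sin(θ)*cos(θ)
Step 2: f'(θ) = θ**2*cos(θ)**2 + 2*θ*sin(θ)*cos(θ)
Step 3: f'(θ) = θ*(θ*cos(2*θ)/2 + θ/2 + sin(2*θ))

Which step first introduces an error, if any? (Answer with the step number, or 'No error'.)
Step 2

Step 2 is incorrect due to a dropped term.
The step shows: θ**2*cos(θ)**2 + 2*θ*sin(θ)*cos(θ)
The correct value should be: -θ**2*sin(θ)**2 + θ**2*cos(θ)**2 + 2*θ*sin(θ)*cos(θ)

Explanation: A term was dropped: the term -θ**2*sin(θ)**2 was incorrectly omitted
The later steps are derived from this incorrect expression, so the error originates in Step 2.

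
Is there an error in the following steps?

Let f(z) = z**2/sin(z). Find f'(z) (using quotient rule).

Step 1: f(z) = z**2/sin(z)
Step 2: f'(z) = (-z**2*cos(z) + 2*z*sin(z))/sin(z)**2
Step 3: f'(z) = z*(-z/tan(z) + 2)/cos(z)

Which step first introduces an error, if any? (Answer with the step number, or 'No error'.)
Step 3

Step 3 is incorrect due to a wrong trig function.
The step shows: z*(-z/tan(z) + 2)/cos(z)
The correct value should be: z*(-z/tan(z) + 2)/sin(z)

Explanation: sin(z) was incorrectly written as cos(z): the term z*(-z/tan(z) + 2)/sin(z) was incorrectly written as z*(-z/tan(z) + 2)/cos(z)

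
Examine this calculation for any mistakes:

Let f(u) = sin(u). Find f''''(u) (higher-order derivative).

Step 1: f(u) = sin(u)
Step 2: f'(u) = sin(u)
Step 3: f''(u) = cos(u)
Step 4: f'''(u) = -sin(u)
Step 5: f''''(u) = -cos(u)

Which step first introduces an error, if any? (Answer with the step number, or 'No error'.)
Step 2

Step 2 is incorrect due to a wrong trig function.
The step shows: sin(u)
The correct value should be: cos(u)

Explanation: cos(u) was incorrectly written as sin(u): the term cos(u) was incorrectly written as sin(u)
The later steps are derived from this incorrect expression, so the error originates in Step 2.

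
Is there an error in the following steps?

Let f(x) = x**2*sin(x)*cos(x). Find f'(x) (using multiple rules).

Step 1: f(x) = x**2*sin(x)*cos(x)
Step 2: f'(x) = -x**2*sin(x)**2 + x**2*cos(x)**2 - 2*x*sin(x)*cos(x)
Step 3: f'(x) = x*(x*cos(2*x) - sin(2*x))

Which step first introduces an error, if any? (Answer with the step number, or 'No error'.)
Step 2

Step 2 is incorrect due to a sign flip.
The step shows: -x**2*sin(x)**2 + x**2*cos(x)**2 - 2*x*sin(x)*cos(x)
The correct value should be: -x**2*sin(x)**2 + x**2*cos(x)**2 + 2*x*sin(x)*cos(x)

Explanation: The sign of one term was flipped: the term 2*x*sin(x)*cos(x) was incorrectly written as -2*x*sin(x)*cos(x)
The later steps are derived from this incorrect expression, so the error originates in Step 2.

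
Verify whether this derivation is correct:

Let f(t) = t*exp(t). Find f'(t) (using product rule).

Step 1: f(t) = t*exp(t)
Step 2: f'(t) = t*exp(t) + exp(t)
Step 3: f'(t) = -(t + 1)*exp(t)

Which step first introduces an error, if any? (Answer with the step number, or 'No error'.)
Step 3

Step 3 is incorrect due to a sign flip.
The step shows: -(t + 1)*exp(t)
The correct value should be: (t + 1)*exp(t)

Explanation: The sign of the whole expression was flipped: the term (t + 1)*exp(t) was incorrectly written as -(t + 1)*exp(t)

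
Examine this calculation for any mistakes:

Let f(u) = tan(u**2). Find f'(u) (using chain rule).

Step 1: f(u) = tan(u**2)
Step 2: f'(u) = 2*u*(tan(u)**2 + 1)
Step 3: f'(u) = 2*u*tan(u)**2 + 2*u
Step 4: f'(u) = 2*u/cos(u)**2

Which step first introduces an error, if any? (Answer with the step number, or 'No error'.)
Step 2

Step 2 is incorrect due to a wrong exponent.
The step shows: 2*u*(tan(u)**2 + 1)
The correct value should be: 2*u*(tan(u**2)**2 + 1)

Explanation: The exponent 2 on u was incorrectly written as 1: the term 2*u*(tan(u**2)**2 + 1) was incorrectly written as 2*u*(tan(u)**2 + 1)
The later steps are derived from this incorrect expression, so the error originates in Step 2.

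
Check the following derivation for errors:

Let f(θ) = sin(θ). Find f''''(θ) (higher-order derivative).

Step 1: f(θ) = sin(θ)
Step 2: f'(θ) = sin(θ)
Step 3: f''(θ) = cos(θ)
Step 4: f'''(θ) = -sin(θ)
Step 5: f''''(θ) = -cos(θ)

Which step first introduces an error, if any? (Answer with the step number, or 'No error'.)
Step 2

Step 2 is incorrect due to a wrong trig function.
The step shows: sin(θ)
The correct value should be: cos(θ)

Explanation: cos(θ) was incorrectly written as sin(θ): the term cos(θ) was incorrectly written as sin(θ)
The later steps are derived from this incorrect expression, so the error originates in Step 2.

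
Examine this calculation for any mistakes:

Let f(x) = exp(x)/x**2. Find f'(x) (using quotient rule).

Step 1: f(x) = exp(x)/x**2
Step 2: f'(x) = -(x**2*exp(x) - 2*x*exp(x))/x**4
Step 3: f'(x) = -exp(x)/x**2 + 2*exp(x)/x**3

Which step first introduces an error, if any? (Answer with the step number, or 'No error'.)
Step 2

Step 2 is incorrect due to a sign flip.
The step shows: -(x**2*exp(x) - 2*x*exp(x))/x**4
The correct value should be: (x**2*exp(x) - 2*x*exp(x))/x**4

Explanation: The sign of the whole expression was flipped: the term (x**2*exp(x) - 2*x*exp(x))/x**4 was incorrectly written as -(x**2*exp(x) - 2*x*exp(x))/x**4
The later steps are derived from this incorrect expression, so the error originates in Step 2.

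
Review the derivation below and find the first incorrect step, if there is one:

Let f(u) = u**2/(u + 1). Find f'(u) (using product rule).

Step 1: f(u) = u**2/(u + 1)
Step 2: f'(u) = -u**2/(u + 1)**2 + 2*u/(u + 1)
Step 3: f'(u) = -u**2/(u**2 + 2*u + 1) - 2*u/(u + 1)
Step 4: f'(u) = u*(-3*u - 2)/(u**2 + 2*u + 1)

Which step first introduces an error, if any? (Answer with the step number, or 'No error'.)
Step 3

Step 3 is incorrect due to a sign flip.
The step shows: -u**2/(u**2 + 2*u + 1) - 2*u/(u + 1)
The correct value should be: -u**2/(u**2 + 2*u + 1) + 2*u/(u + 1)

Explanation: The sign of one term was flipped: the term 2*u/(u + 1) was incorrectly written as -2*u/(u + 1)
The later steps are derived from this incorrect expression, so the error originates in Step 3.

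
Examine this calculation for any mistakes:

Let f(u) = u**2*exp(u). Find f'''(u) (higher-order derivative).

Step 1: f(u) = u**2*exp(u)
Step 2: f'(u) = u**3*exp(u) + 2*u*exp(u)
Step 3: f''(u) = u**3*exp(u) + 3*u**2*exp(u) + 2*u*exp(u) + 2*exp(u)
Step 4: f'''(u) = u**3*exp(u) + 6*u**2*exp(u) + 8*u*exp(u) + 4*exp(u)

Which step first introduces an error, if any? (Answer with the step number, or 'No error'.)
Step 2

Step 2 is incorrect due to a wrong exponent.
The step shows: u**3*exp(u) + 2*u*exp(u)
The correct value should be: u**2*exp(u) + 2*u*exp(u)

Explanation: The exponent 2 on u was incorrectly written as 3: the term u**2*exp(u) was incorrectly written as u**3*exp(u)
The later steps are derived from this incorrect expression, so the error originates in Step 2.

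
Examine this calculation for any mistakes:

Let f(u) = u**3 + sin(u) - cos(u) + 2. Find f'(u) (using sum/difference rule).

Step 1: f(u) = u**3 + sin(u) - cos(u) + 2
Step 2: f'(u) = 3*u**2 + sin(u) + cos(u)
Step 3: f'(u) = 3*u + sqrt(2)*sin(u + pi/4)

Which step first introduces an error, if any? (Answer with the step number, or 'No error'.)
Step 3

Step 3 is incorrect due to a wrong exponent.
The step shows: 3*u + sqrt(2)*sin(u + pi/4)
The correct value should be: 3*u**2 + sqrt(2)*sin(u + pi/4)

Explanation: The exponent 2 on u was incorrectly written as 1: the term 3*u**2 was incorrectly written as 3*u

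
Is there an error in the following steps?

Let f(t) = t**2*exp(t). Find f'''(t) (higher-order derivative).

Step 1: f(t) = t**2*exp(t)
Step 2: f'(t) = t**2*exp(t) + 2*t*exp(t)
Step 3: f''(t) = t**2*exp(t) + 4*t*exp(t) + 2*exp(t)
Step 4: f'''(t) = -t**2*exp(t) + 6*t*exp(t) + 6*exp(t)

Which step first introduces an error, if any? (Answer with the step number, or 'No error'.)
Step 4

Step 4 is incorrect due to a sign flip.
The step shows: -t**2*exp(t) + 6*t*exp(t) + 6*exp(t)
The correct value should be: t**2*exp(t) + 6*t*exp(t) + 6*exp(t)

Explanation: The sign of one term was flipped: the term t**2*exp(t) was incorrectly written as -t**2*exp(t)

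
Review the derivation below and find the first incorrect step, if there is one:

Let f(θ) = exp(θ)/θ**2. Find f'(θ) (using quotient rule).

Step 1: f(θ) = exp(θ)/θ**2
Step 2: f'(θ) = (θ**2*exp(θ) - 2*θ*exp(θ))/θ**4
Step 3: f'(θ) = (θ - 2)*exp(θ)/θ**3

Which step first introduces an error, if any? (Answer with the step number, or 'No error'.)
No error

All steps in this derivation are correct.
The final answer f'(θ) = (θ - 2)*exp(θ)/θ**3 is valid.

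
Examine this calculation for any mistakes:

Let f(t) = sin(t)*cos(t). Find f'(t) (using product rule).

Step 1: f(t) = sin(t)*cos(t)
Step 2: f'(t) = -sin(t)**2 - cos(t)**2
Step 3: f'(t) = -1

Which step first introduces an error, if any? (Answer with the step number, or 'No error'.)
Step 2

Step 2 is incorrect due to a sign flip.
The step shows: -sin(t)**2 - cos(t)**2
The correct value should be: -sin(t)**2 + cos(t)**2

Explanation: The sign of one term was flipped: the term cos(t)**2 was incorrectly written as -cos(t)**2
The later steps are derived from this incorrect expression, so the error originates in Step 2.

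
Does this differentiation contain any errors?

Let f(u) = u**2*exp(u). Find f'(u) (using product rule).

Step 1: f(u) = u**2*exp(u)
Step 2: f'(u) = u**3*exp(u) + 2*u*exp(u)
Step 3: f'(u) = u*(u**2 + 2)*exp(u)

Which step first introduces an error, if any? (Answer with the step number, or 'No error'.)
Step 2

Step 2 is incorrect due to a wrong exponent.
The step shows: u**3*exp(u) + 2*u*exp(u)
The correct value should be: u**2*exp(u) + 2*u*exp(u)

Explanation: The exponent 2 on u was incorrectly written as 3: the term u**2*exp(u) was incorrectly written as u**3*exp(u)
The later steps are derived from this incorrect expression, so the error originates in Step 2.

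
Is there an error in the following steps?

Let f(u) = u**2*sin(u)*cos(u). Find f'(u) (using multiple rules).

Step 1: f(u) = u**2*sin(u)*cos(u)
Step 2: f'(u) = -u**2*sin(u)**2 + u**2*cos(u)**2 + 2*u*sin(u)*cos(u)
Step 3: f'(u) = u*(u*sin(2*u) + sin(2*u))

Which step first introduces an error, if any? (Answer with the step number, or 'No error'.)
Step 3

Step 3 is incorrect due to a wrong trig function.
The step shows: u*(u*sin(2*u) + sin(2*u))
The correct value should be: u*(u*cos(2*u) + sin(2*u))

Explanation: cos(2*u) was incorrectly written as sin(2*u): the term u*(u*cos(2*u) + sin(2*u)) was incorrectly written as u*(u*sin(2*u) + sin(2*u))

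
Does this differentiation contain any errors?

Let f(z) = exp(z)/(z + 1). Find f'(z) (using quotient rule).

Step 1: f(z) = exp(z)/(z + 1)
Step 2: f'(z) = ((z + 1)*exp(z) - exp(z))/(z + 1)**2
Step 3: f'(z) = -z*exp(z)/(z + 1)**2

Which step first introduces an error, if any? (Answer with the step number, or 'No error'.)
Step 3

Step 3 is incorrect due to a sign flip.
The step shows: -z*exp(z)/(z + 1)**2
The correct value should be: z*exp(z)/(z + 1)**2

Explanation: The sign of the whole expression was flipped: the term z*exp(z)/(z + 1)**2 was incorrectly written as -z*exp(z)/(z + 1)**2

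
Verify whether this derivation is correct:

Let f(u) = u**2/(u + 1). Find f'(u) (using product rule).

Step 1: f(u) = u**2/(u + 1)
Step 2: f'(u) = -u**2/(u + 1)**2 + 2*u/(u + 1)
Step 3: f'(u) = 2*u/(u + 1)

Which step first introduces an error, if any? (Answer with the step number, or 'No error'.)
Step 3

Step 3 is incorrect due to a dropped term.
The step shows: 2*u/(u + 1)
The correct value should be: -u**2/(u**2 + 2*u + 1) + 2*u/(u + 1)

Explanation: A term was dropped: the term -u**2/(u**2 + 2*u + 1) was incorrectly omitted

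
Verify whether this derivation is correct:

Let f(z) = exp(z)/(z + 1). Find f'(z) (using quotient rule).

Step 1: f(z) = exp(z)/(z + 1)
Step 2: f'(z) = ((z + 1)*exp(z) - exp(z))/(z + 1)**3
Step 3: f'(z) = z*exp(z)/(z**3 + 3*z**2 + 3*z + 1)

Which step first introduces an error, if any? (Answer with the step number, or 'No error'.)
Step 2

Step 2 is incorrect due to a wrong exponent.
The step shows: ((z + 1)*exp(z) - exp(z))/(z + 1)**3
The correct value should be: ((z + 1)*exp(z) - exp(z))/(z + 1)**2

Explanation: The exponent -2 on z + 1 was incorrectly written as -3: the term ((z + 1)*exp(z) - exp(z))/(z + 1)**2 was incorrectly written as ((z + 1)*exp(z) - exp(z))/(z + 1)**3
The later steps are derived from this incorrect expression, so the error originates in Step 2.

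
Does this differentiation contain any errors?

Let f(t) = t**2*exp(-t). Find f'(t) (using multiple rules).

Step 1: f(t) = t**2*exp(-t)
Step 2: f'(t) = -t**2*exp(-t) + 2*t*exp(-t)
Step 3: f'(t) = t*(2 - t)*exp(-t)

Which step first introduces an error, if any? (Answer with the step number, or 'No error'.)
No error

All steps in this derivation are correct.
The final answer f'(t) = t*(2 - t)*exp(-t) is valid.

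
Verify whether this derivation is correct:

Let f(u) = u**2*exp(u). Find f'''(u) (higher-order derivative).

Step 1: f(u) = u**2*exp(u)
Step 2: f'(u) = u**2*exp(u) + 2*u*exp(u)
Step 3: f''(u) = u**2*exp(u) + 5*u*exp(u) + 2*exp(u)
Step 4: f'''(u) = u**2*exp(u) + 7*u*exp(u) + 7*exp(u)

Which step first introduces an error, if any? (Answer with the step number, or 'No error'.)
Step 3

Step 3 is incorrect due to a wrong coefficient.
The step shows: u**2*exp(u) + 5*u*exp(u) + 2*exp(u)
The correct value should be: u**2*exp(u) + 4*u*exp(u) + 2*exp(u)

Explanation: The coefficient 4 was incorrectly written as 5: the term 4*u*exp(u) was incorrectly written as 5*u*exp(u)
The later steps are derived from this incorrect expression, so the error originates in Step 3.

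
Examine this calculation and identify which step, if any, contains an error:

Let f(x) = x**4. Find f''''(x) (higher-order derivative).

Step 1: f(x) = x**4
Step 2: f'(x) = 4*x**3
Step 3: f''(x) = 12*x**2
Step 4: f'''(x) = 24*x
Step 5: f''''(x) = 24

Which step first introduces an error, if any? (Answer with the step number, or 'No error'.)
No error

All steps in this derivation are correct.
The final answer f''''(x) = 24 is valid.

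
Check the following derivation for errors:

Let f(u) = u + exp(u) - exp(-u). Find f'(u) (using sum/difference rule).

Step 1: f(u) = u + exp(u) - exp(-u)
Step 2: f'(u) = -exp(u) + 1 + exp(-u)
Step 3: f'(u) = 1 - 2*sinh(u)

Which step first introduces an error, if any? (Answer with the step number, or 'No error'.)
Step 2

Step 2 is incorrect due to a sign flip.
The step shows: -exp(u) + 1 + exp(-u)
The correct value should be: exp(u) + 1 + exp(-u)

Explanation: The sign of one term was flipped: the term exp(u) was incorrectly written as -exp(u)
The later steps are derived from this incorrect expression, so the error originates in Step 2.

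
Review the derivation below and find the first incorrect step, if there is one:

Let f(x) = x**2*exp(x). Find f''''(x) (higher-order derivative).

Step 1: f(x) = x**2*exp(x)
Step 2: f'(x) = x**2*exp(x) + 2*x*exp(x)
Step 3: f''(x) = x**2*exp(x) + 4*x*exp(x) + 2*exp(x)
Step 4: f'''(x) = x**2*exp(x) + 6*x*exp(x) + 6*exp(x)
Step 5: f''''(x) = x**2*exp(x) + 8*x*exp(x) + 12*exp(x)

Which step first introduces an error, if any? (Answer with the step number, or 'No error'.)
No error

All steps in this derivation are correct.
The final answer f''''(x) = x**2*exp(x) + 8*x*exp(x) + 12*exp(x) is valid.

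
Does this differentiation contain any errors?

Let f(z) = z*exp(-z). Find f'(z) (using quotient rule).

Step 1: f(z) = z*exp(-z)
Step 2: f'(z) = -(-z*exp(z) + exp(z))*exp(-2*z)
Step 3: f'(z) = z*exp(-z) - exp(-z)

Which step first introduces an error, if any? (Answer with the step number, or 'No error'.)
Step 2

Step 2 is incorrect due to a sign flip.
The step shows: -(-z*exp(z) + exp(z))*exp(-2*z)
The correct value should be: (-z*exp(z) + exp(z))*exp(-2*z)

Explanation: The sign of the whole expression was flipped: the term (-z*exp(z) + exp(z))*exp(-2*z) was incorrectly written as -(-z*exp(z) + exp(z))*exp(-2*z)
The later steps are derived from this incorrect expression, so the error originates in Step 2.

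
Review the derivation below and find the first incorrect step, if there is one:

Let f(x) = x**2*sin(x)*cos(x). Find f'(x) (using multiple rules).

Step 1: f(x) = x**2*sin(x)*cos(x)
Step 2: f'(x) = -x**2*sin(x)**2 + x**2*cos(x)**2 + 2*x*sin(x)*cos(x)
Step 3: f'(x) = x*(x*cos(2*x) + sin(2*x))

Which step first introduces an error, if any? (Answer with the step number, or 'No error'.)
No error

All steps in this derivation are correct.
The final answer f'(x) = x*(x*cos(2*x) + sin(2*x)) is valid.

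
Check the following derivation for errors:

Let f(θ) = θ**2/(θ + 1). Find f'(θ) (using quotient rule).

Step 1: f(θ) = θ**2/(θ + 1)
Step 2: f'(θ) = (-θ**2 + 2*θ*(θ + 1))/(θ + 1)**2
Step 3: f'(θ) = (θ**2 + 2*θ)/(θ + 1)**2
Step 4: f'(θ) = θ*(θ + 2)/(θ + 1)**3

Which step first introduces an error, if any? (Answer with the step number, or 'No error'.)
Step 4

Step 4 is incorrect due to a wrong exponent.
The step shows: θ*(θ + 2)/(θ + 1)**3
The correct value should be: θ*(θ + 2)/(θ + 1)**2

Explanation: The exponent -2 on θ + 1 was incorrectly written as -3: the term θ*(θ + 2)/(θ + 1)**2 was incorrectly written as θ*(θ + 2)/(θ + 1)**3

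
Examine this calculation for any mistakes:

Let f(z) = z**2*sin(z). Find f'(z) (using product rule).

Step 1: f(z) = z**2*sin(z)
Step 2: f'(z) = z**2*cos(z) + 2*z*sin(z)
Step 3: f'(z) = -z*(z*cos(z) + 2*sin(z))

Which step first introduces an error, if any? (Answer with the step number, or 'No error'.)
Step 3

Step 3 is incorrect due to a sign flip.
The step shows: -z*(z*cos(z) + 2*sin(z))
The correct value should be: z*(z*cos(z) + 2*sin(z))

Explanation: The sign of the whole expression was flipped: the term z*(z*cos(z) + 2*sin(z)) was incorrectly written as -z*(z*cos(z) + 2*sin(z))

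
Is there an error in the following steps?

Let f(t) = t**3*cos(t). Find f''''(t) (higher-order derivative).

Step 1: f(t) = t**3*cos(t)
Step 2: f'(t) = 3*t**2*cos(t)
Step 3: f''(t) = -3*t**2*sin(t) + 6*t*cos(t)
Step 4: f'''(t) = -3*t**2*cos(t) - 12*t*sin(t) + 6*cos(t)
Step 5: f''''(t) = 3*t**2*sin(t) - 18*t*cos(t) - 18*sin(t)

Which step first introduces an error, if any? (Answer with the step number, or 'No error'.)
Step 2

Step 2 is incorrect due to a dropped term.
The step shows: 3*t**2*cos(t)
The correct value should be: -t**3*sin(t) + 3*t**2*cos(t)

Explanation: A term was dropped: the term -t**3*sin(t) was incorrectly omitted
The later steps are derived from this incorrect expression, so the error originates in Step 2.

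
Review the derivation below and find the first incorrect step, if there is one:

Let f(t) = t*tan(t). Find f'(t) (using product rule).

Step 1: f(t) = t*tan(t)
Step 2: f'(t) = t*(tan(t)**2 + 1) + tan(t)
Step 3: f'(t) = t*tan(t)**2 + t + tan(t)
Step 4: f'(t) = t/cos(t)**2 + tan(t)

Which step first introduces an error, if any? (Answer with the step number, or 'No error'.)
No error

All steps in this derivation are correct.
The final answer f'(t) = t/cos(t)**2 + tan(t) is valid.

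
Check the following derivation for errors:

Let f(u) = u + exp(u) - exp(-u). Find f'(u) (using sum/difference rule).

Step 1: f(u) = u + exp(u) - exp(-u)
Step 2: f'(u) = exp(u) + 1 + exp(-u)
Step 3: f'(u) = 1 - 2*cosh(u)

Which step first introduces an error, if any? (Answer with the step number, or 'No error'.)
Step 3

Step 3 is incorrect due to a sign flip.
The step shows: 1 - 2*cosh(u)
The correct value should be: 2*cosh(u) + 1

Explanation: The sign of one term was flipped: the term 2*cosh(u) was incorrectly written as -2*cosh(u)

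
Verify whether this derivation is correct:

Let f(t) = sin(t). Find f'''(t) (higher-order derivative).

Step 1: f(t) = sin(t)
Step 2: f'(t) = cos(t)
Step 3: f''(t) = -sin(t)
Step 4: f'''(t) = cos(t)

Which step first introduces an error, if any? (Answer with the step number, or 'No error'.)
Step 4

Step 4 is incorrect due to a sign flip.
The step shows: cos(t)
The correct value should be: -cos(t)

Explanation: The sign of the whole expression was flipped: the term -cos(t) was incorrectly written as cos(t)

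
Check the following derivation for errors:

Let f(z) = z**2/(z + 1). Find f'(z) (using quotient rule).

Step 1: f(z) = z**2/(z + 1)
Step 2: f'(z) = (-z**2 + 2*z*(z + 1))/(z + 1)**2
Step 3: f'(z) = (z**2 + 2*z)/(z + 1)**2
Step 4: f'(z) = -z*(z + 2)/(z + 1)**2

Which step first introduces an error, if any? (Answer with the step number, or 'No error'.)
Step 4

Step 4 is incorrect due to a sign flip.
The step shows: -z*(z + 2)/(z + 1)**2
The correct value should be: z*(z + 2)/(z + 1)**2

Explanation: The sign of the whole expression was flipped: the term z*(z + 2)/(z + 1)**2 was incorrectly written as -z*(z + 2)/(z + 1)**2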